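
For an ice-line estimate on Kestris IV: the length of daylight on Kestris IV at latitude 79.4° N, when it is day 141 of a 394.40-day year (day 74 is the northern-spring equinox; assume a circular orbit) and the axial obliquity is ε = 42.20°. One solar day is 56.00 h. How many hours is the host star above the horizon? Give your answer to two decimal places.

56.00 h

Solar longitude: λ_s = 360° × (141 − 74)/394.40 = 61.156°.
sin δ = sin 42.20° × sin 61.156° = 0.58839, so δ = +36.043°.
Sunrise equation: cos H₀ = −tan φ · tan δ = -3.8883 ≤ −1, so the host star never sets (polar day) and H₀ = π.
Daylight = 2H₀/(2π) × 56.00 h = (3.1416/π) × 56.00 = 56.00 h.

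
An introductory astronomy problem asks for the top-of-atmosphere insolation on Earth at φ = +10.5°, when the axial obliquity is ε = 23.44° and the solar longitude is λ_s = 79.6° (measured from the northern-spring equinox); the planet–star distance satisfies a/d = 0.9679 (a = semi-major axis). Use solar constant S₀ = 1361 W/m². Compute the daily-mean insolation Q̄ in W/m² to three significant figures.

Solar declination: sin δ = sin ε · sin λ_s = sin 23.44° × sin 79.6° = 0.39125, so δ = +23.033°.
cos H₀ = −tan(+10.5°) tan(+23.033°) = -0.0788, H₀ = 1.6497 rad.
Bracket: H₀ sin φ sin δ + cos φ cos δ sin H₀ = 1.6497×0.18224×0.39125 + 0.98325×0.92028×0.99689 = 0.117626 + 0.902051 = 1.019677.
Inverse-square distance factor (a/d)² = 0.9679² = 0.936830.
Q̄ = (S₀/π) × 0.936830 × [bracket] = (1361/π) × 0.936830 × 1.019677 = 413.8 W/m².

Q̄ ≈ 414 W/m²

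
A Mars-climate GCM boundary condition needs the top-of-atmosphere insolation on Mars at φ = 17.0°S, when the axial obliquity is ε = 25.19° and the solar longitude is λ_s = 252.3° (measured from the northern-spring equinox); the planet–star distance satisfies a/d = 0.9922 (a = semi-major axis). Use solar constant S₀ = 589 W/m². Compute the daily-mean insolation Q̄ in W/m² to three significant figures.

Solar declination: sin δ = sin ε · sin λ_s = sin 25.19° × sin 252.3° = -0.40547, so δ = -23.921°.
cos H₀ = −tan(-17.0°) tan(-23.921°) = -0.1356, H₀ = 1.7068 rad.
Bracket: H₀ sin φ sin δ + cos φ cos δ sin H₀ = 1.7068×-0.29237×-0.40547 + 0.95630×0.91411×0.99076 = 0.202336 + 0.866086 = 1.068422.
Inverse-square distance factor (a/d)² = 0.9922² = 0.984461.
Q̄ = (S₀/π) × 0.984461 × [bracket] = (589/π) × 0.984461 × 1.068422 = 197.2 W/m².

Q̄ ≈ 197 W/m²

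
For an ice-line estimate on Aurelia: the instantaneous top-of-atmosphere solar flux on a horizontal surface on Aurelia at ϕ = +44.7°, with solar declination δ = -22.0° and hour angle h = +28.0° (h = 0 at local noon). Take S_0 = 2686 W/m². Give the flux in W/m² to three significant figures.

cos θ_z = sin ϕ sin δ + cos ϕ cos δ cos h = -0.263496 + 0.581899 = 0.318403.
Flux = S_0 · cos θ_z = 2686 × 0.318403 = 855.2 W/m².

855 W/m²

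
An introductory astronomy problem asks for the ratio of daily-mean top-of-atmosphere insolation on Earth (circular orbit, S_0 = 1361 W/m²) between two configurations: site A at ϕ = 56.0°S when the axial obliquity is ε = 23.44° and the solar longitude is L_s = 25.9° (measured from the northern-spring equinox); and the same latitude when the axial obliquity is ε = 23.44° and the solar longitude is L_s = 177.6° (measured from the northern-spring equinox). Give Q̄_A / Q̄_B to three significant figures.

— Configuration A (ϕ=-56.0°):
Solar declination: sin δ = sin ε · sin L_s = sin 23.44° × sin 25.9° = 0.17375, so δ = +10.006°.
cos h₀ = −tan(-56.0°) tan(+10.006°) = 0.2616, h₀ = 1.3061 rad.
Bracket: h₀ sin ϕ sin δ + cos ϕ cos δ sin h₀ = 1.3061×-0.82904×0.17375 + 0.55919×0.98479×0.96518 = -0.188138 + 0.531510 = 0.343372.
Q̄ = (S_0/π) × [bracket] = (1361/π) × 0.343372 = 148.76 W/m².
— Configuration B (ϕ=-56.0°):
Solar declination: sin δ = sin ε · sin L_s = sin 23.44° × sin 177.6° = 0.01666, so δ = +0.954°.
cos h₀ = −tan(-56.0°) tan(+0.954°) = 0.0247, h₀ = 1.5461 rad.
Bracket: h₀ sin ϕ sin δ + cos ϕ cos δ sin h₀ = 1.5461×-0.82904×0.01666 + 0.55919×0.99986×0.99969 = -0.021354 + 0.558938 = 0.537584.
Q̄ = (S_0/π) × [bracket] = (1361/π) × 0.537584 = 232.89 W/m².
Ratio Q̄_A / Q̄_B = 148.76 / 232.89 = 0.6388.

Q̄_A / Q̄_B ≈ 0.639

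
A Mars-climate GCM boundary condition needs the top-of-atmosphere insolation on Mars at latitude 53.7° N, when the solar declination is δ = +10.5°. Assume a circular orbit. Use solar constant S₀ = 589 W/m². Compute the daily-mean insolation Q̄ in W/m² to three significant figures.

Q̄ ≈ 156 W/m²

cos H₀ = −tan(+53.7°) tan(+10.500°) = -0.2523, H₀ = 1.8259 rad.
Bracket: H₀ sin φ sin δ + cos φ cos δ sin H₀ = 1.8259×0.80593×0.18224 + 0.59201×0.98325×0.96765 = 0.268175 + 0.563263 = 0.831438.
Q̄ = (S₀/π) × [bracket] = (589/π) × 0.831438 = 155.9 W/m².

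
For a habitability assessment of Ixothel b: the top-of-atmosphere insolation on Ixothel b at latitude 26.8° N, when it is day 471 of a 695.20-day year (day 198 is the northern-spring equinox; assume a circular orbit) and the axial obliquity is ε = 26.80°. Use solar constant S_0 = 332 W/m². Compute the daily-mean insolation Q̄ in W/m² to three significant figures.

Solar longitude: L_s = 360° × (471 − 198)/695.20 = 141.369°.
sin δ = sin 26.80° × sin 141.369° = 0.28148, so δ = +16.349°.
cos h₀ = −tan(+26.8°) tan(+16.349°) = -0.1482, h₀ = 1.7195 rad.
Bracket: h₀ sin ϕ sin δ + cos ϕ cos δ sin h₀ = 1.7195×0.45088×0.28148 + 0.89259×0.95957×0.98896 = 0.218228 + 0.847047 = 1.065275.
Q̄ = (S_0/π) × [bracket] = (332/π) × 1.065275 = 112.6 W/m².

Q̄ ≈ 113 W/m²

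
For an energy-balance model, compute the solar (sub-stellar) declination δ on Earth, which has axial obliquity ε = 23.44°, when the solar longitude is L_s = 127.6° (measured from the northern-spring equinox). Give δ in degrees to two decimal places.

δ = +18.37°

sin δ = sin ε · sin L_s = sin 23.44° × sin 127.6° = 0.315164.
δ = arcsin(0.315164) = +18.37°.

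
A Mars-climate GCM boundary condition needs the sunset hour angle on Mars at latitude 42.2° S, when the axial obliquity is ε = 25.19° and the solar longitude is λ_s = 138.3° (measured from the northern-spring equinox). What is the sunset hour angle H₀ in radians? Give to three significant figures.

H₀ = 1.30 rad

Solar declination: sin δ = sin ε · sin λ_s = sin 25.19° × sin 138.3° = 0.28314, so δ = +16.447°.
cos H₀ = −tan φ · tan δ = −tan(-42.2°) × tan(+16.447°) = 0.2677, so H₀ = 1.2998 rad = 74.47°.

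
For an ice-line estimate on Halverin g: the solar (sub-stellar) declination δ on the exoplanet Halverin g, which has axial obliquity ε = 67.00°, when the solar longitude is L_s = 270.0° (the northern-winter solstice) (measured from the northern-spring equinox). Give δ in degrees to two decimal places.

δ = -67.00°

sin δ = sin ε · sin L_s = sin 67.00° × sin 270.0° = -0.920505.
δ = arcsin(-0.920505) = -67.00°.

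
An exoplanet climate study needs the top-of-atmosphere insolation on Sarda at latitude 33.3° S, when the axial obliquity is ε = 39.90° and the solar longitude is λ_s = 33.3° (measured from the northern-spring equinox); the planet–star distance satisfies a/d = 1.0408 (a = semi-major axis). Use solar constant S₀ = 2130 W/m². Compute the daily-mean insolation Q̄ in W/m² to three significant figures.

Solar declination: sin δ = sin ε · sin λ_s = sin 39.90° × sin 33.3° = 0.35217, so δ = +20.620°.
cos H₀ = −tan(-33.3°) tan(+20.620°) = 0.2472, H₀ = 1.3210 rad.
Bracket: H₀ sin φ sin δ + cos φ cos δ sin H₀ = 1.3210×-0.54902×0.35217 + 0.83581×0.93594×0.96897 = -0.255413 + 0.757994 = 0.502581.
Inverse-square distance factor (a/d)² = 1.0408² = 1.083265.
Q̄ = (S₀/π) × 1.083265 × [bracket] = (2130/π) × 1.083265 × 0.502581 = 369.1 W/m².

Q̄ ≈ 369 W/m²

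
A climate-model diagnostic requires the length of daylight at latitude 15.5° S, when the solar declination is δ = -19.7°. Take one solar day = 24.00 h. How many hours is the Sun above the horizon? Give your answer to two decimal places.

12.76 h

cos H₀ = −tan φ · tan δ = −tan(-15.5°) × tan(-19.700°) = -0.0993, so H₀ = 1.6703 rad = 95.70°.
Daylight = 2H₀/(2π) × 24.00 h = (1.6703/π) × 24.00 = 12.76 h.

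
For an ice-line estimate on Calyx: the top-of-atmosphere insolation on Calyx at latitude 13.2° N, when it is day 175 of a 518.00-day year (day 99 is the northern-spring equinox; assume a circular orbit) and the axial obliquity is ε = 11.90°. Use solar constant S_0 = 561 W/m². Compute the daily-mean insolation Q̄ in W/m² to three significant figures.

Q̄ ≈ 182 W/m²

Solar longitude: L_s = 360° × (175 − 99)/518.00 = 52.819°.
sin δ = sin 11.90° × sin 52.819° = 0.16429, so δ = +9.456°.
cos h₀ = −tan(+13.2°) tan(+9.456°) = -0.0391, h₀ = 1.6099 rad.
Bracket: h₀ sin ϕ sin δ + cos ϕ cos δ sin h₀ = 1.6099×0.22835×0.16429 + 0.97358×0.98641×0.99924 = 0.060396 + 0.959619 = 1.020015.
Q̄ = (S_0/π) × [bracket] = (561/π) × 1.020015 = 182.1 W/m².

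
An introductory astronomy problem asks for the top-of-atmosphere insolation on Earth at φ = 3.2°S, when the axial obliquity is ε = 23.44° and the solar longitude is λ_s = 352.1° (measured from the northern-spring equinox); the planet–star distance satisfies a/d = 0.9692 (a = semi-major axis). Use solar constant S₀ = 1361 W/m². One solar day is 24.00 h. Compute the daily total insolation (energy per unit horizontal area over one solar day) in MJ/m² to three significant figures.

35.2 MJ/m²

Solar declination: sin δ = sin ε · sin λ_s = sin 23.44° × sin 352.1° = -0.05467, so δ = -3.134°.
cos H₀ = −tan(-3.2°) tan(-3.134°) = -0.0031, H₀ = 1.5739 rad.
Bracket: H₀ sin φ sin δ + cos φ cos δ sin H₀ = 1.5739×-0.05582×-0.05467 + 0.99844×0.99850×1.00000 = 0.004803 + 0.996942 = 1.001745.
Inverse-square distance factor (a/d)² = 0.9692² = 0.939349.
Q̄ = (S₀/π) × 0.939349 × [bracket] = (1361/π) × 0.939349 × 1.001745 = 407.65 W/m².
Daily total = Q̄ × 24.00 h × 3600 s/h = 407.65 × 24.00 × 3600 / 10⁶ = 35.22 MJ/m².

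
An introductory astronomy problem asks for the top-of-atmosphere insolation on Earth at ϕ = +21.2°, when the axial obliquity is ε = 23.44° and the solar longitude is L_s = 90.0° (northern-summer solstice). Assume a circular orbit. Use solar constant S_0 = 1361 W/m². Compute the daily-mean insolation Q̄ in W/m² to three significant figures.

Solar declination: sin δ = sin ε · sin L_s = sin 23.44° × sin 90.0° = 0.39779, so δ = +23.440°.
cos h₀ = −tan(+21.2°) tan(+23.440°) = -0.1682, h₀ = 1.7398 rad.
Bracket: h₀ sin ϕ sin δ + cos ϕ cos δ sin h₀ = 1.7398×0.36162×0.39779 + 0.93232×0.91748×0.98576 = 0.250268 + 0.843204 = 1.093472.
Q̄ = (S_0/π) × [bracket] = (1361/π) × 1.093472 = 473.7 W/m².

Q̄ ≈ 474 W/m²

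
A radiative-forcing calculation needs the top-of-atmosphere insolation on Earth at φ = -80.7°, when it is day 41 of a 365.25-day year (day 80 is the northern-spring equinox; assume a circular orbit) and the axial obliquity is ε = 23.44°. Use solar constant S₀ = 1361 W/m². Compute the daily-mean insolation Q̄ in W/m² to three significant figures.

Solar longitude: λ_s = 360° × (41 − 80)/365.25 = -38.439°, i.e. -38.439° + 360° = 321.561°.
sin δ = sin 23.44° × sin 321.561° = -0.24730, so δ = -14.318°.
cos H₀ = −tan(-80.7°) tan(-14.318°) = -1.5586 ≤ −1 ⇒ polar day, H₀ = π.
Bracket: H₀ sin φ sin δ + cos φ cos δ sin H₀ = 3.1416×-0.98686×-0.24730 + 0.16160×0.96894×0.00000 = 0.766709 + 0.000000 = 0.766709.
Q̄ = (S₀/π) × [bracket] = (1361/π) × 0.766709 = 332.2 W/m².

Q̄ ≈ 332 W/m²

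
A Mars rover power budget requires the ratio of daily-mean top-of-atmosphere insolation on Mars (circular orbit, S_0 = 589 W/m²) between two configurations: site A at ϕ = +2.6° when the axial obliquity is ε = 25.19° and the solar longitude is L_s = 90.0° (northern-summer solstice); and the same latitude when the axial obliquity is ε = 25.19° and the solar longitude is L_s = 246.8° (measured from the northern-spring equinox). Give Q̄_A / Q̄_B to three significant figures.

Q̄_A / Q̄_B ≈ 1.05

— Configuration A (ϕ=+2.6°):
Solar declination: sin δ = sin ε · sin L_s = sin 25.19° × sin 90.0° = 0.42562, so δ = +25.190°.
cos h₀ = −tan(+2.6°) tan(+25.190°) = -0.0214, h₀ = 1.5922 rad.
Bracket: h₀ sin ϕ sin δ + cos ϕ cos δ sin h₀ = 1.5922×0.04536×0.42562 + 0.99897×0.90490×0.99977 = 0.030739 + 0.903760 = 0.934499.
Q̄ = (S_0/π) × [bracket] = (589/π) × 0.934499 = 175.20 W/m².
— Configuration B (ϕ=+2.6°):
Solar declination: sin δ = sin ε · sin L_s = sin 25.19° × sin 246.8° = -0.39120, so δ = -23.029°.
cos h₀ = −tan(+2.6°) tan(-23.029°) = 0.0193, h₀ = 1.5515 rad.
Bracket: h₀ sin ϕ sin δ + cos ϕ cos δ sin h₀ = 1.5515×0.04536×-0.39120 + 0.99897×0.92030×0.99981 = -0.027531 + 0.919177 = 0.891646.
Q̄ = (S_0/π) × [bracket] = (589/π) × 0.891646 = 167.17 W/m².
Ratio Q̄_A / Q̄_B = 175.20 / 167.17 = 1.048.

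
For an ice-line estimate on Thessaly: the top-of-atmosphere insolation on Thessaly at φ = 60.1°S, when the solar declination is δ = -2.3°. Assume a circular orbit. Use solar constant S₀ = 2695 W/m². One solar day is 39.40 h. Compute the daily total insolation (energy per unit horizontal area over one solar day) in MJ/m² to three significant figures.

67.4 MJ/m²

cos H₀ = −tan(-60.1°) tan(-2.300°) = -0.0698, H₀ = 1.6407 rad.
Bracket: H₀ sin φ sin δ + cos φ cos δ sin H₀ = 1.6407×-0.86690×-0.04013 + 0.49849×0.99919×0.99756 = 0.057078 + 0.496871 = 0.553949.
Q̄ = (S₀/π) × [bracket] = (2695/π) × 0.553949 = 475.20 W/m².
Daily total = Q̄ × 39.40 h × 3600 s/h = 475.20 × 39.40 × 3600 / 10⁶ = 67.40 MJ/m².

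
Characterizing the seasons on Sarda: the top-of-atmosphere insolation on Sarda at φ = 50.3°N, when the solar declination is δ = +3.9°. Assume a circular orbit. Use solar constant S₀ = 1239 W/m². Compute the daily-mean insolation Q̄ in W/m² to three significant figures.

Q̄ ≈ 285 W/m²

cos H₀ = −tan(+50.3°) tan(+3.900°) = -0.0821, H₀ = 1.6530 rad.
Bracket: H₀ sin φ sin δ + cos φ cos δ sin H₀ = 1.6530×0.76940×0.06802 + 0.63877×0.99768×0.99662 = 0.086509 + 0.635134 = 0.721643.
Q̄ = (S₀/π) × [bracket] = (1239/π) × 0.721643 = 284.6 W/m².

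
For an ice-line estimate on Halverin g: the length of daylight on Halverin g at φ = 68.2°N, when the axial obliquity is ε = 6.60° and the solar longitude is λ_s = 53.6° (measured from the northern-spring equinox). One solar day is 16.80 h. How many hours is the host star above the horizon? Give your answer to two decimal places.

9.65 h

Solar declination: sin δ = sin ε · sin λ_s = sin 6.60° × sin 53.6° = 0.09251, so δ = +5.308°.
cos H₀ = −tan φ · tan δ = −tan(+68.2°) × tan(+5.308°) = -0.2323, so H₀ = 1.8052 rad = 103.43°.
Daylight = 2H₀/(2π) × 16.80 h = (1.8052/π) × 16.80 = 9.65 h.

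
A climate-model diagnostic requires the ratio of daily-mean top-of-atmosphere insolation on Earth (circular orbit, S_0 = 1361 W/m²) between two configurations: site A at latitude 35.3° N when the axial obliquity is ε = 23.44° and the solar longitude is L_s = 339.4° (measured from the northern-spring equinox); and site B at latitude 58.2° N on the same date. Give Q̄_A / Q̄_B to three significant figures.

Q̄_A / Q̄_B ≈ 1.97

— Configuration A (ϕ=+35.3°):
Solar declination: sin δ = sin ε · sin L_s = sin 23.44° × sin 339.4° = -0.13996, so δ = -8.045°.
cos h₀ = −tan(+35.3°) tan(-8.045°) = 0.1001, h₀ = 1.4705 rad.
Bracket: h₀ sin ϕ sin δ + cos ϕ cos δ sin h₀ = 1.4705×0.57786×-0.13996 + 0.81614×0.99016×0.99498 = -0.118930 + 0.804052 = 0.685122.
Q̄ = (S_0/π) × [bracket] = (1361/π) × 0.685122 = 296.81 W/m².
— Configuration B (ϕ=+58.2°):
cos h₀ = −tan(+58.2°) tan(-8.045°) = 0.2280, h₀ = 1.3408 rad.
Bracket: h₀ sin ϕ sin δ + cos ϕ cos δ sin h₀ = 1.3408×0.84989×-0.13996 + 0.52696×0.99016×0.97367 = -0.159489 + 0.508036 = 0.348547.
Q̄ = (S_0/π) × [bracket] = (1361/π) × 0.348547 = 151.00 W/m².
Ratio Q̄_A / Q̄_B = 296.81 / 151.00 = 1.966.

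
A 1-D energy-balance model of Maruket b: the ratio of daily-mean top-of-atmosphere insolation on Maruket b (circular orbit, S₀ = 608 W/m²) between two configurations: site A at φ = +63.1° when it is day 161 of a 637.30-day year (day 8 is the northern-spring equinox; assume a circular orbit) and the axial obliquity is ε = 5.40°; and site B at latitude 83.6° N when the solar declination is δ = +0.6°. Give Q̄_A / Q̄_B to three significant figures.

— Configuration A (φ=+63.1°):
Solar longitude: λ_s = 360° × (161 − 8)/637.30 = 86.427°.
sin δ = sin 5.40° × sin 86.427° = 0.09393, so δ = +5.389°.
cos H₀ = −tan(+63.1°) tan(+5.389°) = -0.1860, H₀ = 1.7578 rad.
Bracket: H₀ sin φ sin δ + cos φ cos δ sin H₀ = 1.7578×0.89180×0.09393 + 0.45243×0.99558×0.98256 = 0.147245 + 0.442575 = 0.589820.
Q̄ = (S₀/π) × [bracket] = (608/π) × 0.589820 = 114.15 W/m².
— Configuration B (φ=+83.6°):
cos H₀ = −tan(+83.6°) tan(+0.600°) = -0.0934, H₀ = 1.6643 rad.
Bracket: H₀ sin φ sin δ + cos φ cos δ sin H₀ = 1.6643×0.99377×0.01047 + 0.11147×0.99995×0.99563 = 0.017317 + 0.110977 = 0.128294.
Q̄ = (S₀/π) × [bracket] = (608/π) × 0.128294 = 24.829 W/m².
Ratio Q̄_A / Q̄_B = 114.15 / 24.829 = 4.597.

Q̄_A / Q̄_B ≈ 4.60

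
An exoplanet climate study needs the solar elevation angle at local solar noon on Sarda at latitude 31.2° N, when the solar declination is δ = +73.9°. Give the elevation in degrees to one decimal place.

At local noon the hour angle is zero, so the zenith angle equals |ϕ − δ| = |+31.2° − (+73.900°)| = 42.700°.
Elevation = 90° − 42.700° = 47.3°.

47.3°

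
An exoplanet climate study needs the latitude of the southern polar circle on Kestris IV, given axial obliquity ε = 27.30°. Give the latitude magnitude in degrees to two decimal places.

The polar circle is the lowest latitude that experiences at least one full rotation of continuous darkness at the northern-summer solstice; it lies at |ϕ| = 90° − ε = 90° − 27.30° = 62.70°.

62.70°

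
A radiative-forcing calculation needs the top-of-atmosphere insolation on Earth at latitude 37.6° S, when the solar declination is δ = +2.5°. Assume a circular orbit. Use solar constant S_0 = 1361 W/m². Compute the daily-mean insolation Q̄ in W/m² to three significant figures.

Q̄ ≈ 325 W/m²

cos h₀ = −tan(-37.6°) tan(+2.500°) = 0.0336, h₀ = 1.5372 rad.
Bracket: h₀ sin ϕ sin δ + cos ϕ cos δ sin h₀ = 1.5372×-0.61015×0.04362 + 0.79229×0.99905×0.99943 = -0.040912 + 0.791086 = 0.750174.
Q̄ = (S_0/π) × [bracket] = (1361/π) × 0.750174 = 325.0 W/m².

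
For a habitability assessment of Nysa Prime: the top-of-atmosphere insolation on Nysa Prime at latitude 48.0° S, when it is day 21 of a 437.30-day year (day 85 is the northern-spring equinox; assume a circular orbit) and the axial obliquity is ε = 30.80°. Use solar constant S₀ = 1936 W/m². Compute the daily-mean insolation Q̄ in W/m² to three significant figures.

Q̄ ≈ 717 W/m²

Solar longitude: λ_s = 360° × (21 − 85)/437.30 = -52.687°, i.e. -52.687° + 360° = 307.313°.
sin δ = sin 30.80° × sin 307.313° = -0.40725, so δ = -24.032°.
cos H₀ = −tan(-48.0°) tan(-24.032°) = -0.4952, H₀ = 2.0889 rad.
Bracket: H₀ sin φ sin δ + cos φ cos δ sin H₀ = 2.0889×-0.74314×-0.40725 + 0.66913×0.91332×0.86877 = 0.632193 + 0.530931 = 1.163124.
Q̄ = (S₀/π) × [bracket] = (1936/π) × 1.163124 = 716.8 W/m².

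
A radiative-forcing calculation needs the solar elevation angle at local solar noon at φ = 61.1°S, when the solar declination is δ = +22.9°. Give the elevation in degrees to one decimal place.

At local noon the hour angle is zero, so the zenith angle equals |φ − δ| = |-61.1° − (+22.900°)| = 84.000°.
Elevation = 90° − 84.000° = 6.0°.

6.0°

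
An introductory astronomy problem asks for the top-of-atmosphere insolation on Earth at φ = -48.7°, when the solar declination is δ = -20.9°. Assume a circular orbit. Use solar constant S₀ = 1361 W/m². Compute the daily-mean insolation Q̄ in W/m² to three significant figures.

Q̄ ≈ 475 W/m²

cos H₀ = −tan(-48.7°) tan(-20.900°) = -0.4347, H₀ = 2.0205 rad.
Bracket: H₀ sin φ sin δ + cos φ cos δ sin H₀ = 2.0205×-0.75126×-0.35674 + 0.66000×0.93420×0.90059 = 0.541503 + 0.555279 = 1.096782.
Q̄ = (S₀/π) × [bracket] = (1361/π) × 1.096782 = 475.1 W/m².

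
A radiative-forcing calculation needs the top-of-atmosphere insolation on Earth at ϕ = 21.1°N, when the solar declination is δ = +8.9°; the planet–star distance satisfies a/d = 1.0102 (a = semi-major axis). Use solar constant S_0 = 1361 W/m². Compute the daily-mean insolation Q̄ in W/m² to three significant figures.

cos h₀ = −tan(+21.1°) tan(+8.900°) = -0.0604, h₀ = 1.6313 rad.
Bracket: h₀ sin ϕ sin δ + cos ϕ cos δ sin h₀ = 1.6313×0.36000×0.15471 + 0.93295×0.98796×0.99817 = 0.090856 + 0.920031 = 1.010887.
Inverse-square distance factor (a/d)² = 1.0102² = 1.020504.
Q̄ = (S_0/π) × 1.020504 × [bracket] = (1361/π) × 1.020504 × 1.010887 = 446.9 W/m².

Q̄ ≈ 447 W/m²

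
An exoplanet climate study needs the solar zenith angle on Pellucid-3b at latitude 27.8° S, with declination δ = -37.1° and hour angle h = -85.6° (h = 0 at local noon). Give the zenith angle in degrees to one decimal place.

cos θ_z = sin ϕ sin δ + cos ϕ cos δ cos h = 0.281328 + 0.054127 = 0.335455.
θ_z = arccos(0.335455) = 70.4°.

θ_z = 70.4°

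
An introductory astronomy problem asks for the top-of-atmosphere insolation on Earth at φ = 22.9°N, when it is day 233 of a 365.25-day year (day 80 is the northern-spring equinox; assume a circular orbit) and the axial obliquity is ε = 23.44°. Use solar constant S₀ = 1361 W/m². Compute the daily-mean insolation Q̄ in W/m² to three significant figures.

Solar longitude: λ_s = 360° × (233 − 80)/365.25 = 150.801°.
sin δ = sin 23.44° × sin 150.801° = 0.19406, so δ = +11.190°.
cos H₀ = −tan(+22.9°) tan(+11.190°) = -0.0836, H₀ = 1.6545 rad.
Bracket: H₀ sin φ sin δ + cos φ cos δ sin H₀ = 1.6545×0.38912×0.19406 + 0.92119×0.98099×0.99650 = 0.124936 + 0.900515 = 1.025451.
Q̄ = (S₀/π) × [bracket] = (1361/π) × 1.025451 = 444.2 W/m².

Q̄ ≈ 444 W/m²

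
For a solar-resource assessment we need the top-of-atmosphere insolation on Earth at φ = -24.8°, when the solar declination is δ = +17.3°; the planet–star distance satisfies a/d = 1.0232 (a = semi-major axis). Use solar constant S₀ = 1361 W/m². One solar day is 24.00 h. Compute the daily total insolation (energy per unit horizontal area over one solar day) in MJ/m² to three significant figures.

cos H₀ = −tan(-24.8°) tan(+17.300°) = 0.1439, H₀ = 1.4264 rad.
Bracket: H₀ sin φ sin δ + cos φ cos δ sin H₀ = 1.4264×-0.41945×0.29737 + 0.90778×0.95476×0.98959 = -0.177918 + 0.857690 = 0.679772.
Inverse-square distance factor (a/d)² = 1.0232² = 1.046938.
Q̄ = (S₀/π) × 1.046938 × [bracket] = (1361/π) × 1.046938 × 0.679772 = 308.31 W/m².
Daily total = Q̄ × 24.00 h × 3600 s/h = 308.31 × 24.00 × 3600 / 10⁶ = 26.64 MJ/m².

26.6 MJ/m²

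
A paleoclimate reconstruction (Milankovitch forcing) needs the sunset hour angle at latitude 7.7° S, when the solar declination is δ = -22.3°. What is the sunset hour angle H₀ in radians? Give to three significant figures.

cos H₀ = −tan φ · tan δ = −tan(-7.7°) × tan(-22.300°) = -0.0555, so H₀ = 1.6263 rad = 93.18°.

H₀ = 1.63 rad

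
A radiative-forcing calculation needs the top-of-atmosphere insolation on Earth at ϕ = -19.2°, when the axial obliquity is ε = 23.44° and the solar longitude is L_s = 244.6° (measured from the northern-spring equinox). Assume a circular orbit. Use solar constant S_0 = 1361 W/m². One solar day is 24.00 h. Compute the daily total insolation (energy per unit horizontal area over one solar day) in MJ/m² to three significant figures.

Solar declination: sin δ = sin ε · sin L_s = sin 23.44° × sin 244.6° = -0.35934, so δ = -21.059°.
cos h₀ = −tan(-19.2°) tan(-21.059°) = -0.1341, h₀ = 1.7053 rad.
Bracket: h₀ sin ϕ sin δ + cos ϕ cos δ sin h₀ = 1.7053×-0.32887×-0.35934 + 0.94438×0.93321×0.99097 = 0.201526 + 0.873347 = 1.074873.
Q̄ = (S_0/π) × [bracket] = (1361/π) × 1.074873 = 465.66 W/m².
Daily total = Q̄ × 24.00 h × 3600 s/h = 465.66 × 24.00 × 3600 / 10⁶ = 40.23 MJ/m².

40.2 MJ/m²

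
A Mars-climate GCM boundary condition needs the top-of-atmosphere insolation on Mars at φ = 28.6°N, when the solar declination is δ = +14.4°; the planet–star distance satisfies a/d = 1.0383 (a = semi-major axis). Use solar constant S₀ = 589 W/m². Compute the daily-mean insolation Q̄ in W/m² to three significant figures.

cos H₀ = −tan(+28.6°) tan(+14.400°) = -0.1400, H₀ = 1.7112 rad.
Bracket: H₀ sin φ sin δ + cos φ cos δ sin H₀ = 1.7112×0.47869×0.24869 + 0.87798×0.96858×0.99015 = 0.203711 + 0.842017 = 1.045728.
Inverse-square distance factor (a/d)² = 1.0383² = 1.078067.
Q̄ = (S₀/π) × 1.078067 × [bracket] = (589/π) × 1.078067 × 1.045728 = 211.4 W/m².

Q̄ ≈ 211 W/m²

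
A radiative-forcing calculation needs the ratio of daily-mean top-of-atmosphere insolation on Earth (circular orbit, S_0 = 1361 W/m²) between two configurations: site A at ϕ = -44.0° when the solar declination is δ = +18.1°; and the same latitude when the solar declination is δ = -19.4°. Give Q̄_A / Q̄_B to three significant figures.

Q̄_A / Q̄_B ≈ 0.351

— Configuration A (ϕ=-44.0°):
cos h₀ = −tan(-44.0°) tan(+18.100°) = 0.3156, h₀ = 1.2497 rad.
Bracket: h₀ sin ϕ sin δ + cos ϕ cos δ sin h₀ = 1.2497×-0.69466×0.31068 + 0.71934×0.95052×0.94888 = -0.269706 + 0.648794 = 0.379088.
Q̄ = (S_0/π) × [bracket] = (1361/π) × 0.379088 = 164.23 W/m².
— Configuration B (ϕ=-44.0°):
cos h₀ = −tan(-44.0°) tan(-19.400°) = -0.3401, h₀ = 1.9178 rad.
Bracket: h₀ sin ϕ sin δ + cos ϕ cos δ sin h₀ = 1.9178×-0.69466×-0.33216 + 0.71934×0.94322×0.94040 = 0.442510 + 0.638058 = 1.080568.
Q̄ = (S_0/π) × [bracket] = (1361/π) × 1.080568 = 468.12 W/m².
Ratio Q̄_A / Q̄_B = 164.23 / 468.12 = 0.3508.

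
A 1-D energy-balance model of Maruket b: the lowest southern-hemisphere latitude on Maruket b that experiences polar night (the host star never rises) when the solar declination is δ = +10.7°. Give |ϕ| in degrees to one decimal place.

|ϕ| = 79.3°

Polar night requires cos h₀ = −tan ϕ tan δ ≥ 1, i.e. tan ϕ tan δ ≤ −1.
The boundary is |tan ϕ| · |tan δ| = 1, so |ϕ| = 90° − |δ| = 90° − 10.7° = 79.3° in the southern hemisphere.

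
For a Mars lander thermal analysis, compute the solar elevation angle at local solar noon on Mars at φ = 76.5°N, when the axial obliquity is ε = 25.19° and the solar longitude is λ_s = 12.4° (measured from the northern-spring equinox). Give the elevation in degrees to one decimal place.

Solar declination: sin δ = sin ε · sin λ_s = sin 25.19° × sin 12.4° = 0.09140, so δ = +5.244°.
At local noon the hour angle is zero, so the zenith angle equals |φ − δ| = |+76.5° − (+5.244°)| = 71.256°.
Elevation = 90° − 71.256° = 18.7°.

18.7°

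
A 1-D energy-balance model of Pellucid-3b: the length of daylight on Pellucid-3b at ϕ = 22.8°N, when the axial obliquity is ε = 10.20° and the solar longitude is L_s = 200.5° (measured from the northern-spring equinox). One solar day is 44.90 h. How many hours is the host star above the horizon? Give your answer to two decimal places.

22.08 h

Solar declination: sin δ = sin ε · sin L_s = sin 10.20° × sin 200.5° = -0.06202, so δ = -3.556°.
cos h₀ = −tan ϕ · tan δ = −tan(+22.8°) × tan(-3.556°) = 0.0261, so h₀ = 1.5447 rad = 88.50°.
Daylight = 2h₀/(2π) × 44.90 h = (1.5447/π) × 44.90 = 22.08 h.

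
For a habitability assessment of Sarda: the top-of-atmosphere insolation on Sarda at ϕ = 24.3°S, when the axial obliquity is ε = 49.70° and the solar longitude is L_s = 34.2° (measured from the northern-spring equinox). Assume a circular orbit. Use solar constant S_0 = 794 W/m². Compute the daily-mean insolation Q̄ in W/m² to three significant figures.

Q̄ ≈ 143 W/m²

Solar declination: sin δ = sin ε · sin L_s = sin 49.70° × sin 34.2° = 0.42868, so δ = +25.384°.
cos h₀ = −tan(-24.3°) tan(+25.384°) = 0.2142, h₀ = 1.3549 rad.
Bracket: h₀ sin ϕ sin δ + cos ϕ cos δ sin h₀ = 1.3549×-0.41151×0.42868 + 0.91140×0.90345×0.97678 = -0.239013 + 0.804285 = 0.565272.
Q̄ = (S_0/π) × [bracket] = (794/π) × 0.565272 = 142.9 W/m².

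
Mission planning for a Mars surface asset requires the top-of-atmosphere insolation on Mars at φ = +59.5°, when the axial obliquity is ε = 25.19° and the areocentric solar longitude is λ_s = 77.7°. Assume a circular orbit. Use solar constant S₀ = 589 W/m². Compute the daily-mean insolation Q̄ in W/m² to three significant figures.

sin δ = sin 25.19° × sin 77.7° = 0.41585, so δ = +24.573°.
cos H₀ = −tan(+59.5°) tan(+24.573°) = -0.7763, H₀ = 2.4595 rad.
Bracket: H₀ sin φ sin δ + cos φ cos δ sin H₀ = 2.4595×0.86163×0.41585 + 0.50754×0.90943×0.63039 = 0.881261 + 0.290970 = 1.172231.
Q̄ = (S₀/π) × [bracket] = (589/π) × 1.172231 = 219.8 W/m².

Q̄ ≈ 220 W/m²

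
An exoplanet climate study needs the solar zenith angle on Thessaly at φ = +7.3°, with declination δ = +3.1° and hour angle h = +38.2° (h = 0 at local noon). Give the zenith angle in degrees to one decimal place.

θ_z = 38.3°

cos θ_z = sin φ sin δ + cos φ cos δ cos h = 0.006872 + 0.778346 = 0.785218.
θ_z = arccos(0.785218) = 38.3°.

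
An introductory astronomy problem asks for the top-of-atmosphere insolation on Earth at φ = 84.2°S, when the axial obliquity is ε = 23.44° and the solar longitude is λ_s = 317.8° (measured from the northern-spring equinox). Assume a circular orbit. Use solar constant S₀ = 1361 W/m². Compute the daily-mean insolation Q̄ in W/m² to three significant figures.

Q̄ ≈ 362 W/m²

Solar declination: sin δ = sin ε · sin λ_s = sin 23.44° × sin 317.8° = -0.26720, so δ = -15.498°.
cos H₀ = −tan(-84.2°) tan(-15.498°) = -2.7298 ≤ −1 ⇒ polar day, H₀ = π.
Bracket: H₀ sin φ sin δ + cos φ cos δ sin H₀ = 3.1416×-0.99488×-0.26720 + 0.10106×0.96364×0.00000 = 0.835138 + 0.000000 = 0.835138.
Q̄ = (S₀/π) × [bracket] = (1361/π) × 0.835138 = 361.8 W/m².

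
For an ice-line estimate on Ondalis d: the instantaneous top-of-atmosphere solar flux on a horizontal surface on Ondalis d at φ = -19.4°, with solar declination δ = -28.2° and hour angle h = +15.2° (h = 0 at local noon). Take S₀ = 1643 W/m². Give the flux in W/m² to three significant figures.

cos θ_z = sin φ sin δ + cos φ cos δ cos h = 0.156963 + 0.802185 = 0.959148.
Flux = S₀ · cos θ_z = 1643 × 0.959148 = 1576 W/m².

1.58e+03 W/m²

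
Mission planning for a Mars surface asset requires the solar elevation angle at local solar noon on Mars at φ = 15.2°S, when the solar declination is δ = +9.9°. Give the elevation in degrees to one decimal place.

64.9°

At local noon the hour angle is zero, so the zenith angle equals |φ − δ| = |-15.2° − (+9.900°)| = 25.100°.
Elevation = 90° − 25.100° = 64.9°.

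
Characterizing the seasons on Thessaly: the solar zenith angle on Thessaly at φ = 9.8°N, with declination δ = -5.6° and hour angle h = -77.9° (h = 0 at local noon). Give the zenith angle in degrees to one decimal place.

θ_z = 79.1°

cos θ_z = sin φ sin δ + cos φ cos δ cos h = -0.016610 + 0.205574 = 0.188964.
θ_z = arccos(0.188964) = 79.1°.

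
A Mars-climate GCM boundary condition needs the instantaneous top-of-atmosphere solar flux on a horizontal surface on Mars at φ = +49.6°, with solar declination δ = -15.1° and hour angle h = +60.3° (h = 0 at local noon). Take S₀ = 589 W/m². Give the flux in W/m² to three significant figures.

cos θ_z = sin φ sin δ + cos φ cos δ cos h = -0.198384 + 0.310029 = 0.111645.
Flux = S₀ · cos θ_z = 589 × 0.111645 = 65.76 W/m².

65.8 W/m²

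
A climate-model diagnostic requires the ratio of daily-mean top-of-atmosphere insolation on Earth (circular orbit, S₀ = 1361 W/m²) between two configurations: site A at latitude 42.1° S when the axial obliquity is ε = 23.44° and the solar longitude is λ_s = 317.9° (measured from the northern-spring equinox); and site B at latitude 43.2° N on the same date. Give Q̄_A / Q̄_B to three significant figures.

— Configuration A (φ=-42.1°):
Solar declination: sin δ = sin ε · sin λ_s = sin 23.44° × sin 317.9° = -0.26669, so δ = -15.467°.
cos H₀ = −tan(-42.1°) tan(-15.467°) = -0.2500, H₀ = 1.8235 rad.
Bracket: H₀ sin φ sin δ + cos φ cos δ sin H₀ = 1.8235×-0.67043×-0.26669 + 0.74198×0.96378×0.96824 = 0.326036 + 0.692394 = 1.018430.
Q̄ = (S₀/π) × [bracket] = (1361/π) × 1.018430 = 441.20 W/m².
— Configuration B (φ=+43.2°):
cos H₀ = −tan(+43.2°) tan(-15.467°) = 0.2598, H₀ = 1.3079 rad.
Bracket: H₀ sin φ sin δ + cos φ cos δ sin H₀ = 1.3079×0.68455×-0.26669 + 0.72897×0.96378×0.96565 = -0.238774 + 0.678434 = 0.439660.
Q̄ = (S₀/π) × [bracket] = (1361/π) × 0.439660 = 190.47 W/m².
Ratio Q̄_A / Q̄_B = 441.20 / 190.47 = 2.316.

Q̄_A / Q̄_B ≈ 2.32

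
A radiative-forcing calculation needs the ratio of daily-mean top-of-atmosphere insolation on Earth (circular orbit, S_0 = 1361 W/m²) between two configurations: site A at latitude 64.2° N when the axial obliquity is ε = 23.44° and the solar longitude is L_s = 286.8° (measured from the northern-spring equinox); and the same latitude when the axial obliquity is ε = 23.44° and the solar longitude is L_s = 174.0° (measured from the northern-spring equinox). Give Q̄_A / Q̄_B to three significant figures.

Q̄_A / Q̄_B ≈ 0.0440

— Configuration A (ϕ=+64.2°):
Solar declination: sin δ = sin ε · sin L_s = sin 23.44° × sin 286.8° = -0.38081, so δ = -22.384°.
cos h₀ = −tan(+64.2°) tan(-22.384°) = 0.8519, h₀ = 0.5511 rad.
Bracket: h₀ sin ϕ sin δ + cos ϕ cos δ sin h₀ = 0.5511×0.90032×-0.38081 + 0.43523×0.92465×0.52365 = -0.188945 + 0.210735 = 0.021790.
Q̄ = (S_0/π) × [bracket] = (1361/π) × 0.021790 = 9.4399 W/m².
— Configuration B (ϕ=+64.2°):
Solar declination: sin δ = sin ε · sin L_s = sin 23.44° × sin 174.0° = 0.04158, so δ = +2.383°.
cos h₀ = −tan(+64.2°) tan(+2.383°) = -0.0861, h₀ = 1.6570 rad.
Bracket: h₀ sin ϕ sin δ + cos ϕ cos δ sin h₀ = 1.6570×0.90032×0.04158 + 0.43523×0.99914×0.99629 = 0.062030 + 0.433242 = 0.495272.
Q̄ = (S_0/π) × [bracket] = (1361/π) × 0.495272 = 214.56 W/m².
Ratio Q̄_A / Q̄_B = 9.4399 / 214.56 = 0.04400.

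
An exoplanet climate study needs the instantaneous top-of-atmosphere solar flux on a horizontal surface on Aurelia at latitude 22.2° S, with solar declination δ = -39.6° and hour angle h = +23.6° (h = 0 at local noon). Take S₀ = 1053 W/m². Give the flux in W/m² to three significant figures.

942 W/m²

cos θ_z = sin φ sin δ + cos φ cos δ cos h = 0.240845 + 0.653729 = 0.894574.
Flux = S₀ · cos θ_z = 1053 × 0.894574 = 942.0 W/m².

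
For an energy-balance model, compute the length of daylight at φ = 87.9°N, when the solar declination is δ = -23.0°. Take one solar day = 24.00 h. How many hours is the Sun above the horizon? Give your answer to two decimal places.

0.00 h

cos H₀ = −tan φ · tan δ = 11.5761 ≥ 1, so the Sun never rises (polar night) and H₀ = 0.
Daylight = 2H₀/(2π) × 24.00 h = (0.0000/π) × 24.00 = 0.00 h.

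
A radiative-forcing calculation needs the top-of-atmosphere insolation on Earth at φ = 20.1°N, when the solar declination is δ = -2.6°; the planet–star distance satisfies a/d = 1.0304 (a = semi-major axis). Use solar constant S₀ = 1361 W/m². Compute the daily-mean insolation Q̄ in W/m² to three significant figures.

Q̄ ≈ 420 W/m²

cos H₀ = −tan(+20.1°) tan(-2.600°) = 0.0166, H₀ = 1.5542 rad.
Bracket: H₀ sin φ sin δ + cos φ cos δ sin H₀ = 1.5542×0.34366×-0.04536 + 0.93909×0.99897×0.99986 = -0.024228 + 0.937991 = 0.913763.
Inverse-square distance factor (a/d)² = 1.0304² = 1.061724.
Q̄ = (S₀/π) × 1.061724 × [bracket] = (1361/π) × 1.061724 × 0.913763 = 420.3 W/m².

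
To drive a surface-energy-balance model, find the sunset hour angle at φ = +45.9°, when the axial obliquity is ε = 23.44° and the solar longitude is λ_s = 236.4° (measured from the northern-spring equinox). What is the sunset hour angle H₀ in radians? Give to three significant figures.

Solar declination: sin δ = sin ε · sin λ_s = sin 23.44° × sin 236.4° = -0.33133, so δ = -19.349°.
cos H₀ = −tan φ · tan δ = −tan(+45.9°) × tan(-19.349°) = 0.3624, so H₀ = 1.2000 rad = 68.75°.

H₀ = 1.20 rad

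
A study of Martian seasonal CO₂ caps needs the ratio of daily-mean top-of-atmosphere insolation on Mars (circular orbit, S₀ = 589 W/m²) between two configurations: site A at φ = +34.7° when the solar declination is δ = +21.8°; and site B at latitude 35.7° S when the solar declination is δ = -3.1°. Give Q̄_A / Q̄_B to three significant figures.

Q̄_A / Q̄_B ≈ 1.31

— Configuration A (φ=+34.7°):
cos H₀ = −tan(+34.7°) tan(+21.800°) = -0.2770, H₀ = 1.8514 rad.
Bracket: H₀ sin φ sin δ + cos φ cos δ sin H₀ = 1.8514×0.56928×0.37137 + 0.82214×0.92849×0.96088 = 0.391411 + 0.733487 = 1.124898.
Q̄ = (S₀/π) × [bracket] = (589/π) × 1.124898 = 210.90 W/m².
— Configuration B (φ=-35.7°):
cos H₀ = −tan(-35.7°) tan(-3.100°) = -0.0389, H₀ = 1.6097 rad.
Bracket: H₀ sin φ sin δ + cos φ cos δ sin H₀ = 1.6097×-0.58354×-0.05408 + 0.81208×0.99854×0.99924 = 0.050799 + 0.810278 = 0.861077.
Q̄ = (S₀/π) × [bracket] = (589/π) × 0.861077 = 161.44 W/m².
Ratio Q̄_A / Q̄_B = 210.90 / 161.44 = 1.306.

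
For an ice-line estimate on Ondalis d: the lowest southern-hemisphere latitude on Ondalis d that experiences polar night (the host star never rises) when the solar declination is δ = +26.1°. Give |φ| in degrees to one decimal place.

|φ| = 63.9°

Polar night requires cos H₀ = −tan φ tan δ ≥ 1, i.e. tan φ tan δ ≤ −1.
The boundary is |tan φ| · |tan δ| = 1, so |φ| = 90° − |δ| = 90° − 26.1° = 63.9° in the southern hemisphere.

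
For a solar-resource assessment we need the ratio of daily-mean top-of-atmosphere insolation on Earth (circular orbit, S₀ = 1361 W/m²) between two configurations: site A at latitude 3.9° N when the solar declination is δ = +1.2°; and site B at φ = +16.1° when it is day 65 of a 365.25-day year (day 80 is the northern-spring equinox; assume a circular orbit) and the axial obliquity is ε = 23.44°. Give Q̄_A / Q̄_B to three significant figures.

Q̄_A / Q̄_B ≈ 1.10

— Configuration A (φ=+3.9°):
cos H₀ = −tan(+3.9°) tan(+1.200°) = -0.0014, H₀ = 1.5722 rad.
Bracket: H₀ sin φ sin δ + cos φ cos δ sin H₀ = 1.5722×0.06802×0.02094 + 0.99768×0.99978×1.00000 = 0.002239 + 0.997461 = 0.999700.
Q̄ = (S₀/π) × [bracket] = (1361/π) × 0.999700 = 433.09 W/m².
— Configuration B (φ=+16.1°):
Solar longitude: λ_s = 360° × (65 − 80)/365.25 = -14.784°, i.e. -14.784° + 360° = 345.216°.
sin δ = sin 23.44° × sin 345.216° = -0.10151, so δ = -5.826°.
cos H₀ = −tan(+16.1°) tan(-5.826°) = 0.0295, H₀ = 1.5413 rad.
Bracket: H₀ sin φ sin δ + cos φ cos δ sin H₀ = 1.5413×0.27731×-0.10151 + 0.96078×0.99483×0.99957 = -0.043387 + 0.955402 = 0.912015.
Q̄ = (S₀/π) × [bracket] = (1361/π) × 0.912015 = 395.10 W/m².
Ratio Q̄_A / Q̄_B = 433.09 / 395.10 = 1.096.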